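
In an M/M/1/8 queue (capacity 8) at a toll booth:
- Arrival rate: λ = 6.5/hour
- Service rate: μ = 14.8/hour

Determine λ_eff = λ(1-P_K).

ρ = λ/μ = 6.5/14.8 = 0.43919
P₀ = (1-ρ)/(1-ρ^(K+1)) = (1-0.43919)/(1-0.43919^9) = 0.56081/0.99939 = 0.5612
P_K = P₀×ρ^K = 0.56115 × 0.43919^8 = 0.56115 × 0.0013843 = 0.0007768
λ_eff = λ(1-P_K) = 6.5 × (1 - 0.0007768) = 6.5 × 0.9992232 = 6.4950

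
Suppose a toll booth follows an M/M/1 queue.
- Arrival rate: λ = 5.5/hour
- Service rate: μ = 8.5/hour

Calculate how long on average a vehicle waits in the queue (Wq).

First, compute utilization: ρ = λ/μ = 5.5/8.5 = 0.6471
For M/M/1: Wq = λ/(μ(μ-λ))
Wq = 5.5/(8.5 × (8.5-5.5))
Wq = 5.5/(8.5 × 3.00)
Wq = 0.2157 hours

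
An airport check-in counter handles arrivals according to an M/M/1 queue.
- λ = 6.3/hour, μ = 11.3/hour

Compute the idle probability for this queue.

ρ = λ/μ = 6.3/11.3 = 0.5575
P(0) = 1 - ρ = 1 - 0.5575 = 0.4425
The server is idle 44.25% of the time.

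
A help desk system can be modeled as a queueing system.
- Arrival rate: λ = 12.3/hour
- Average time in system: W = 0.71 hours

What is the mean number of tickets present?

Little's Law: L = λW
L = 12.3 × 0.71 = 8.7330 tickets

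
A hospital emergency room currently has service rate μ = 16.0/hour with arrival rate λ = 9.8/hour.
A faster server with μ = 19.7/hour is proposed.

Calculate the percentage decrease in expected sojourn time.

System 1: ρ₁ = 9.8/16.0 = 0.6125, W₁ = 1/(16.0-9.8) = 0.16129
System 2: ρ₂ = 9.8/19.7 = 0.4975, W₂ = 1/(19.7-9.8) = 0.10101
Improvement: (W₁-W₂)/W₁ = (0.16129-0.10101)/0.16129 = 37.37%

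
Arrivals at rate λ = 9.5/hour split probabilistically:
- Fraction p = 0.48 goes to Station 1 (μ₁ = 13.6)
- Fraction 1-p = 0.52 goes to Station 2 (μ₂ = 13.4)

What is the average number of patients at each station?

Effective rates: λ₁ = 9.5×0.48 = 4.56, λ₂ = 9.5×0.52 = 4.94
Station 1: ρ₁ = 4.56/13.6 = 0.3353, L₁ = ρ₁/(1-ρ₁) = 0.3353/(1-0.3353) = 0.5044
Station 2: ρ₂ = 4.94/13.4 = 0.36866, L₂ = ρ₂/(1-ρ₂) = 0.36866/(1-0.36866) = 0.5839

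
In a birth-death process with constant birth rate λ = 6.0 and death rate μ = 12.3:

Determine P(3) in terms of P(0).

For constant rates: P(n)/P(0) = (λ/μ)^n
P(3)/P(0) = (6.0/12.3)^3 = 0.4878^3 = 0.1161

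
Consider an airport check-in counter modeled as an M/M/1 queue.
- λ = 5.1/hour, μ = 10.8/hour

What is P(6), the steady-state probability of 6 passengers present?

ρ = λ/μ = 5.1/10.8 = 0.47222
P(n) = (1-ρ)ρⁿ
P(6) = (1-0.47222) × 0.47222^6
P(6) = 0.52778 × 0.011088
P(6) = 0.005852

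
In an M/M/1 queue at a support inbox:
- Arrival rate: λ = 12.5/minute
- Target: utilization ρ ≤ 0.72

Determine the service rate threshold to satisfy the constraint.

ρ = λ/μ, so μ = λ/ρ
μ ≥ 12.5/0.72 = 17.3611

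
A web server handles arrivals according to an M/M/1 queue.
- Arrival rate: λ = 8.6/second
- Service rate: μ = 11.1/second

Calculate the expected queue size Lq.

ρ = λ/μ = 8.6/11.1 = 0.7748
For M/M/1: Lq = λ²/(μ(μ-λ))
Lq = 73.96/(11.1 × 2.50)
Lq = 2.6652 requests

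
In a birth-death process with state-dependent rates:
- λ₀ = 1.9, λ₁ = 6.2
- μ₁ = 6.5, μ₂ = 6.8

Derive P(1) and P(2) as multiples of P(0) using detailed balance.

Balance equations:
State 0: λ₀P₀ = μ₁P₁ → P₁ = (λ₀/μ₁)P₀ = (1.9/6.5)P₀ = 0.2923P₀
State 1: P₂ = (λ₀λ₁)/(μ₁μ₂)P₀ = (1.9×6.2)/(6.5×6.8)P₀ = 0.2665P₀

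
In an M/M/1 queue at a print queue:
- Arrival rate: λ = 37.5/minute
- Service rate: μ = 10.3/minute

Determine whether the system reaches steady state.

Stability requires ρ = λ/(cμ) < 1
ρ = 37.5/(1 × 10.3) = 37.5/10.30 = 3.6408
Since 3.6408 ≥ 1, the system is UNSTABLE.
Queue grows without bound. Need μ > λ = 37.5.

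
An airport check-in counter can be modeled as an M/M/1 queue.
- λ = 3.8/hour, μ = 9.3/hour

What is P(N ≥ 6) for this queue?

ρ = λ/μ = 3.8/9.3 = 0.4086
P(N ≥ n) = ρⁿ
P(N ≥ 6) = 0.4086^6
P(N ≥ 6) = 0.004654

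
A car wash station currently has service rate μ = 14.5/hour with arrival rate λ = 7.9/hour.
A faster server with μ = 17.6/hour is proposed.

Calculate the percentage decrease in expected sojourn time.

System 1: ρ₁ = 7.9/14.5 = 0.5448, W₁ = 1/(14.5-7.9) = 0.15152
System 2: ρ₂ = 7.9/17.6 = 0.4489, W₂ = 1/(17.6-7.9) = 0.10309
Improvement: (W₁-W₂)/W₁ = (0.15152-0.10309)/0.15152 = 31.96%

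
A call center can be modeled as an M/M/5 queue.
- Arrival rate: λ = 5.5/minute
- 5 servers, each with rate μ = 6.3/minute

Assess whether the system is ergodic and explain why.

Stability requires ρ = λ/(cμ) < 1
ρ = 5.5/(5 × 6.3) = 5.5/31.50 = 0.1746
Since 0.1746 < 1, the system is STABLE.
The servers are busy 17.46% of the time.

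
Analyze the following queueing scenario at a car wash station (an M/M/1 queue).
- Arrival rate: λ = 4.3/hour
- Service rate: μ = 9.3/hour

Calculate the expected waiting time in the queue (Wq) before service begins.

First, compute utilization: ρ = λ/μ = 4.3/9.3 = 0.4624
For M/M/1: Wq = λ/(μ(μ-λ))
Wq = 4.3/(9.3 × (9.3-4.3))
Wq = 4.3/(9.3 × 5.00)
Wq = 0.09247 hours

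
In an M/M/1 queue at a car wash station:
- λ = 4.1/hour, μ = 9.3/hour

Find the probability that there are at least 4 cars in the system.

ρ = λ/μ = 4.1/9.3 = 0.44086
P(N ≥ n) = ρⁿ
P(N ≥ 4) = 0.44086^4
P(N ≥ 4) = 0.03777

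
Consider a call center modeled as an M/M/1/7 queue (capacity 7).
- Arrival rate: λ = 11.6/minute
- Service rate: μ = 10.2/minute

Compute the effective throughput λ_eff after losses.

ρ = λ/μ = 11.6/10.2 = 1.13725
P₀ = (1-ρ)/(1-ρ^(K+1)) = (1-1.13725)/(1-1.13725^8) = -0.13725/-1.7980 = 0.07633
P_K = P₀×ρ^K = 0.07633 × 1.13725^7 = 0.07633 × 2.4603 = 0.1878
λ_eff = λ(1-P_K) = 11.6 × (1 - 0.18781) = 11.6 × 0.81219 = 9.4214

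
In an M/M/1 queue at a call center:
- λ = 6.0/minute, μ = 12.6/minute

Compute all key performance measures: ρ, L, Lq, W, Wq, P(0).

Step 1: ρ = λ/μ = 6.0/12.6 = 0.4762
Step 2: L = λ/(μ-λ) = 6.0/6.60 = 0.9091
Step 3: Lq = λ²/(μ(μ-λ)) = 36.00/(12.6×6.60) = 0.4329
Step 4: W = 1/(μ-λ) = 1/6.60 = 0.15152
Step 5: Wq = λ/(μ(μ-λ)) = 6.0/(12.6×6.60) = 0.07215
Step 6: P(0) = 1-ρ = 0.5238
Verify: L = λW = 6.0×0.15152 = 0.9091 ✔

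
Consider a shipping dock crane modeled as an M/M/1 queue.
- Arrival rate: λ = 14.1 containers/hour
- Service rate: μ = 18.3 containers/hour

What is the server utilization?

Server utilization: ρ = λ/μ
ρ = 14.1/18.3 = 0.7705
The server is busy 77.05% of the time.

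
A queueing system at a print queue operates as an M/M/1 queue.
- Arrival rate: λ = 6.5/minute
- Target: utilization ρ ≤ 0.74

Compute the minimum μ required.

ρ = λ/μ, so μ = λ/ρ
μ ≥ 6.5/0.74 = 8.7838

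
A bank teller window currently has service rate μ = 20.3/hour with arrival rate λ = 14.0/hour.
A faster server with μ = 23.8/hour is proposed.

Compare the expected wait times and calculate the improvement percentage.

System 1: ρ₁ = 14.0/20.3 = 0.6897, W₁ = 1/(20.3-14.0) = 0.15873
System 2: ρ₂ = 14.0/23.8 = 0.5882, W₂ = 1/(23.8-14.0) = 0.10204
Improvement: (W₁-W₂)/W₁ = (0.15873-0.10204)/0.15873 = 35.71%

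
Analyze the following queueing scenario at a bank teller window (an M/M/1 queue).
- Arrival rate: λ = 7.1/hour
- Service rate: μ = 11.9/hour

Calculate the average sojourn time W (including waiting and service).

First, compute utilization: ρ = λ/μ = 7.1/11.9 = 0.5966
For M/M/1: W = 1/(μ-λ)
W = 1/(11.9-7.1) = 1/4.80
W = 0.2083 hours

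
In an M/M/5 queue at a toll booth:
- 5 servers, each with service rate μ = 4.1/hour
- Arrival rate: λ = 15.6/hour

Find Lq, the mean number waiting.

Traffic intensity: ρ = λ/(cμ) = 15.6/(5×4.1) = 0.7610
Since ρ = 0.7610 < 1, system is stable.
Offered load a = λ/μ = cρ = 15.6/4.1 = 3.8049
P₀ = [ Σₙ₌₀^4 aⁿ/n! + a^5/(5!(1-ρ)) ]⁻¹
Σ = a^0/0! + a^1/1! + a^2/2! + a^3/3! + a^4/4! = 1.0000 + 3.8049 + 7.2385 + 9.1806 + 8.7328 = 29.9568
a^5/(5!(1-ρ)) = 797.4505/(120 × 0.239024) = 27.8023
P₀ = 1/(29.9568 + 27.8023) = 0.01731
Lq = P₀·a^5·ρ / (5!(1-ρ)²) = 0.0173133 × 797.4505 × 0.760976 / (120 × 0.0571327) = 1.5325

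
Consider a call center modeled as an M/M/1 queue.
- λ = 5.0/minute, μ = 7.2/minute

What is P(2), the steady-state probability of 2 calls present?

ρ = λ/μ = 5.0/7.2 = 0.6944
P(n) = (1-ρ)ρⁿ
P(2) = (1-0.6944) × 0.6944^2
P(2) = 0.3056 × 0.4822
P(2) = 0.1474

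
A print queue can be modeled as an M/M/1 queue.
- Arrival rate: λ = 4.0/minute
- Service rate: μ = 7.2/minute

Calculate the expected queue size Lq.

ρ = λ/μ = 4.0/7.2 = 0.5556
For M/M/1: Lq = λ²/(μ(μ-λ))
Lq = 16.00/(7.2 × 3.20)
Lq = 0.6944 jobs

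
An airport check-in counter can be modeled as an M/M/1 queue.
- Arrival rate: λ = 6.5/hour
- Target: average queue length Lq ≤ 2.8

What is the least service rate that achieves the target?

For M/M/1: Lq = λ²/(μ(μ-λ))
Need Lq ≤ 2.8, i.e. μ(μ-λ) ≥ λ²/2.8
μ² - 6.5μ - 42.25/2.8 ≥ 0  →  μ² - 6.5μ - 15.089286 ≥ 0
Quadratic formula (positive root): μ = [λ + √(λ² + 4×15.089286)]/2
Discriminant: 42.25 + 4×15.089286 = 102.6071, √102.6071 = 10.1295
μ ≥ (6.5 + 10.1295)/2 = 8.3148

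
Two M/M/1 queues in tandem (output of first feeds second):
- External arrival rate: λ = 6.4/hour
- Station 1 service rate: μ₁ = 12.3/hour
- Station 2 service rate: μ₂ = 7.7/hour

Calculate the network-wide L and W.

By Jackson's theorem, each station behaves as independent M/M/1.
Station 1: ρ₁ = 6.4/12.3 = 0.5203, L₁ = ρ₁/(1-ρ₁) = λ/(μ₁-λ) = 6.4/5.90 = 1.0847
Station 2: ρ₂ = 6.4/7.7 = 0.8312, L₂ = ρ₂/(1-ρ₂) = λ/(μ₂-λ) = 6.4/1.30 = 4.9231
Total: L = L₁ + L₂ = 1.0847 + 4.9231 = 6.0078
W = L/λ = 6.0078/6.4 = 0.9387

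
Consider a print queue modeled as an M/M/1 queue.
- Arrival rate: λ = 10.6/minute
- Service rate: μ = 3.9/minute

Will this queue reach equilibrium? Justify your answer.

Stability requires ρ = λ/(cμ) < 1
ρ = 10.6/(1 × 3.9) = 10.6/3.90 = 2.7179
Since 2.7179 ≥ 1, the system is UNSTABLE.
Queue grows without bound. Need μ > λ = 10.6.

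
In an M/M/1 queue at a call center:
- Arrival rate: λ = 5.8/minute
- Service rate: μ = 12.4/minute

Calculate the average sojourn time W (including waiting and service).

First, compute utilization: ρ = λ/μ = 5.8/12.4 = 0.4677
For M/M/1: W = 1/(μ-λ)
W = 1/(12.4-5.8) = 1/6.60
W = 0.1515 minutes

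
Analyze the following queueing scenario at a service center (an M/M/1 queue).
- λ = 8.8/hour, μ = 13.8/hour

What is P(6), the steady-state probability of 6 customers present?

ρ = λ/μ = 8.8/13.8 = 0.63768
P(n) = (1-ρ)ρⁿ
P(6) = (1-0.63768) × 0.63768^6
P(6) = 0.3623 × 0.06724
P(6) = 0.02436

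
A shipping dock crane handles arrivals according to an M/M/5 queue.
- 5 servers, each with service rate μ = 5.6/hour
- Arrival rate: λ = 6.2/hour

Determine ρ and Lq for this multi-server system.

Traffic intensity: ρ = λ/(cμ) = 6.2/(5×5.6) = 0.2214
Since ρ = 0.2214 < 1, system is stable.
Offered load a = λ/μ = cρ = 6.2/5.6 = 1.1071
P₀ = [ Σₙ₌₀^4 aⁿ/n! + a^5/(5!(1-ρ)) ]⁻¹
Σ = a^0/0! + a^1/1! + a^2/2! + a^3/3! + a^4/4! = 1.0000 + 1.1071 + 0.6129 + 0.2262 + 0.06260 = 3.0088
a^5/(5!(1-ρ)) = 1.6635/(120 × 0.7786) = 0.01780
P₀ = 1/(3.0088 + 0.01780) = 0.3304
Lq = P₀·a^5·ρ / (5!(1-ρ)²) = 0.3304 × 1.6635 × 0.2214 / (120 × 0.6062) = 0.001673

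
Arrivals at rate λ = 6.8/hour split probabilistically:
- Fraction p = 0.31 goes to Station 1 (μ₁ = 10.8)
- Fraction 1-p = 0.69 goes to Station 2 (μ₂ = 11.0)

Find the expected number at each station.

Effective rates: λ₁ = 6.8×0.31 = 2.108, λ₂ = 6.8×0.69 = 4.692
Station 1: ρ₁ = 2.108/10.8 = 0.1952, L₁ = ρ₁/(1-ρ₁) = 0.1952/(1-0.1952) = 0.2425
Station 2: ρ₂ = 4.692/11.0 = 0.42655, L₂ = ρ₂/(1-ρ₂) = 0.42655/(1-0.42655) = 0.7438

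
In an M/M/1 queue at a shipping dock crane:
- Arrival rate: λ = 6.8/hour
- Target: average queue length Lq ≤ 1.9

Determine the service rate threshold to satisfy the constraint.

For M/M/1: Lq = λ²/(μ(μ-λ))
Need Lq ≤ 1.9, i.e. μ(μ-λ) ≥ λ²/1.9
μ² - 6.8μ - 46.24/1.9 ≥ 0  →  μ² - 6.8μ - 24.33684 ≥ 0
Quadratic formula (positive root): μ = [λ + √(λ² + 4×24.33684)]/2
Discriminant: 46.24 + 4×24.33684 = 143.5874, √143.5874 = 11.9828
μ ≥ (6.8 + 11.9828)/2 = 9.3914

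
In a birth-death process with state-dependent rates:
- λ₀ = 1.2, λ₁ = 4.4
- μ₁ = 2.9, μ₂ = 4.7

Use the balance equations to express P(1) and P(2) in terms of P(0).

Balance equations:
State 0: λ₀P₀ = μ₁P₁ → P₁ = (λ₀/μ₁)P₀ = (1.2/2.9)P₀ = 0.4138P₀
State 1: P₂ = (λ₀λ₁)/(μ₁μ₂)P₀ = (1.2×4.4)/(2.9×4.7)P₀ = 0.3874P₀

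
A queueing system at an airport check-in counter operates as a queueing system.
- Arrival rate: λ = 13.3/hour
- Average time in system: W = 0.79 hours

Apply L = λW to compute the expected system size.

Little's Law: L = λW
L = 13.3 × 0.79 = 10.5070 passengers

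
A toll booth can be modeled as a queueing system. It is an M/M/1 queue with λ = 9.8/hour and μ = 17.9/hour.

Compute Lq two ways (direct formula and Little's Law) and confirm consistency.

Method 1 (direct): Lq = λ²/(μ(μ-λ)) = 96.04/(17.9 × 8.10) = 0.6624

Method 2 (Little's Law):
W = 1/(μ-λ) = 1/8.10 = 0.12346
Wq = W - 1/μ = 0.12346 - 0.055866 = 0.06759
Lq = λWq = 9.8 × 0.06759 = 0.6624 ✔ (matches Method 1)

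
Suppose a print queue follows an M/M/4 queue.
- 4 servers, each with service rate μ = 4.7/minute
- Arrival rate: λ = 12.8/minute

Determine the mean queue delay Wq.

Traffic intensity: ρ = λ/(cμ) = 12.8/(4×4.7) = 0.6809
Since ρ = 0.6809 < 1, system is stable.
Offered load a = λ/μ = cρ = 12.8/4.7 = 2.7234
P₀ = [ Σₙ₌₀^3 aⁿ/n! + a^4/(4!(1-ρ)) ]⁻¹
Σ = a^0/0! + a^1/1! + a^2/2! + a^3/3! = 1.00000 + 2.72340 + 3.70847 + 3.36655 = 10.7984
a^4/(4!(1-ρ)) = 55.0109/(24 × 0.31915) = 7.1820
P₀ = 1/(10.7984 + 7.1820) = 0.05562
Lq = P₀·a^4·ρ / (4!(1-ρ)²) = 0.055616 × 55.0109 × 0.68085 / (24 × 0.10186) = 0.8521
Wq = Lq/λ = 0.8521/12.8 = 0.06657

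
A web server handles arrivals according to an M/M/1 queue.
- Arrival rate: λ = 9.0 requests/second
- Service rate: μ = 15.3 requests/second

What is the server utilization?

Server utilization: ρ = λ/μ
ρ = 9.0/15.3 = 0.5882
The server is busy 58.82% of the time.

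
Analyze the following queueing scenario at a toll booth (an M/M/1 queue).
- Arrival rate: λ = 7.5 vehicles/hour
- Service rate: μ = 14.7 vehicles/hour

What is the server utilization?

Server utilization: ρ = λ/μ
ρ = 7.5/14.7 = 0.5102
The server is busy 51.02% of the time.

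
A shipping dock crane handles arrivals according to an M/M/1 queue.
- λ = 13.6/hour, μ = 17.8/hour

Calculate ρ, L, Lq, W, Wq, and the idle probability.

Step 1: ρ = λ/μ = 13.6/17.8 = 0.7640
Step 2: L = λ/(μ-λ) = 13.6/4.20 = 3.2381
Step 3: Lq = λ²/(μ(μ-λ)) = 184.96/(17.8×4.20) = 2.4741
Step 4: W = 1/(μ-λ) = 1/4.20 = 0.238095
Step 5: Wq = λ/(μ(μ-λ)) = 13.6/(17.8×4.20) = 0.1819
Step 6: P(0) = 1-ρ = 0.2360
Verify: L = λW = 13.6×0.238095 = 3.2381 ✔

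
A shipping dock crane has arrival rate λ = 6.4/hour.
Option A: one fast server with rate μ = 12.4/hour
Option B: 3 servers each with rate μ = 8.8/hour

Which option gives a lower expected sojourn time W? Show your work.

Option A: single server μ = 12.4 (M/M/1)
  ρ_A = 6.4/12.4 = 0.5161
  W_A = 1/(μ-λ) = 1/(12.4-6.4) = 1/6.00 = 0.1667

Option B: 3 servers μ = 8.8 (M/M/3)
  ρ_B = λ/(cμ) = 6.4/(3×8.8) = 0.2424
  Offered load a = λ/μ = cρ = 6.4/8.8 = 0.7273
  P₀ = [ Σₙ₌₀^2 aⁿ/n! + a^3/(3!(1-ρ)) ]⁻¹
  Σ = a^0/0! + a^1/1! + a^2/2! = 1.0000 + 0.72727 + 0.26446 = 1.9917
  a^3/(3!(1-ρ)) = 0.3847/(6 × 0.7576) = 0.08463
  P₀ = 1/(1.9917 + 0.08463) = 0.4816
  Lq = P₀·a^3·ρ / (3!(1-ρ)²) = 0.4816 × 0.3847 × 0.2424 / (6 × 0.5739) = 0.01304
  Wq_B = Lq/λ = 0.0130425/6.4 = 0.0020379
  W_B = Wq_B + 1/μ = 0.0020379 + 0.11364 = 0.1157

Since W_B = 0.1157 < W_A = 0.1667, Option B (multiple servers) has the shorter time in system.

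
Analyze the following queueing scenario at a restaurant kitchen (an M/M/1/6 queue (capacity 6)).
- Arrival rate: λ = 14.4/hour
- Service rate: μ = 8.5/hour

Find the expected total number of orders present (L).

ρ = λ/μ = 14.4/8.5 = 1.69412
P₀ = (1-ρ)/(1-ρ^(K+1)) = (1-1.69412)/(1-1.69412^7) = -0.6941/-39.0506 = 0.01777
P_K = P₀×ρ^K = 0.017775 × 1.69412^6 = 0.017775 × 23.6410 = 0.4202
L = ρ[1 - (K+1)ρ^K + Kρ^(K+1)] / [(1-ρ)(1-ρ^(K+1))]
L = 1.69412 × (1 - 7×23.6410 + 6×40.0506) / ((1 - 1.69412) × (1 - 40.0506)) = 4.7386 orders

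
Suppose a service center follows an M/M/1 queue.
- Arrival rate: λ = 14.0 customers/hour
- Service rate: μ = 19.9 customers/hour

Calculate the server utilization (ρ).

Server utilization: ρ = λ/μ
ρ = 14.0/19.9 = 0.7035
The server is busy 70.35% of the time.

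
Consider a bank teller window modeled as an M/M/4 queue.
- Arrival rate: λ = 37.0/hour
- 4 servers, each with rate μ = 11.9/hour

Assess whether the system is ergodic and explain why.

Stability requires ρ = λ/(cμ) < 1
ρ = 37.0/(4 × 11.9) = 37.0/47.60 = 0.7773
Since 0.7773 < 1, the system is STABLE.
The servers are busy 77.73% of the time.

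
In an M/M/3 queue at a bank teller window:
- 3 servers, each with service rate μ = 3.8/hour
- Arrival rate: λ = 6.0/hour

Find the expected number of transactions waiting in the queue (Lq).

Traffic intensity: ρ = λ/(cμ) = 6.0/(3×3.8) = 0.5263
Since ρ = 0.5263 < 1, system is stable.
Offered load a = λ/μ = cρ = 6.0/3.8 = 1.5789
P₀ = [ Σₙ₌₀^2 aⁿ/n! + a^3/(3!(1-ρ)) ]⁻¹
Σ = a^0/0! + a^1/1! + a^2/2! = 1.00000 + 1.57895 + 1.24654 = 3.8255
a^3/(3!(1-ρ)) = 3.9364/(6 × 0.4737) = 1.3850
P₀ = 1/(3.8255 + 1.3850) = 0.1919
Lq = P₀·a^3·ρ / (3!(1-ρ)²) = 0.191919 × 3.93643 × 0.526316 / (6 × 0.224377) = 0.2954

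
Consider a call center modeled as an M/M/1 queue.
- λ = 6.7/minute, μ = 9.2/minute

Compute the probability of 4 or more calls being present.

ρ = λ/μ = 6.7/9.2 = 0.7283
P(N ≥ n) = ρⁿ
P(N ≥ 4) = 0.7283^4
P(N ≥ 4) = 0.2813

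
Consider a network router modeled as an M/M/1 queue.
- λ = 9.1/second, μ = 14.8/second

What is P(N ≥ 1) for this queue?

ρ = λ/μ = 9.1/14.8 = 0.6149
P(N ≥ n) = ρⁿ
P(N ≥ 1) = 0.6149^1
P(N ≥ 1) = 0.6149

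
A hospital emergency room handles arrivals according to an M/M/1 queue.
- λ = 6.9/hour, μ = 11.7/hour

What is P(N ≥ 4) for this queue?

ρ = λ/μ = 6.9/11.7 = 0.58974
P(N ≥ n) = ρⁿ
P(N ≥ 4) = 0.58974^4
P(N ≥ 4) = 0.1210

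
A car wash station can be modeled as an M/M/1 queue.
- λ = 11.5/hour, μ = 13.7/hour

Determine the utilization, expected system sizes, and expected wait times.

Step 1: ρ = λ/μ = 11.5/13.7 = 0.8394
Step 2: L = λ/(μ-λ) = 11.5/2.20 = 5.2273
Step 3: Lq = λ²/(μ(μ-λ)) = 132.25/(13.7×2.20) = 4.3879
Step 4: W = 1/(μ-λ) = 1/2.20 = 0.45455
Step 5: Wq = λ/(μ(μ-λ)) = 11.5/(13.7×2.20) = 0.3816
Step 6: P(0) = 1-ρ = 0.1606
Verify: L = λW = 11.5×0.45455 = 5.2273 ✔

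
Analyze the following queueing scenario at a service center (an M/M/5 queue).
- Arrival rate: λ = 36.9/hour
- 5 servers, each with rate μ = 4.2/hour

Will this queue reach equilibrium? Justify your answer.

Stability requires ρ = λ/(cμ) < 1
ρ = 36.9/(5 × 4.2) = 36.9/21.00 = 1.7571
Since 1.7571 ≥ 1, the system is UNSTABLE.
Need c > λ/μ = 36.9/4.2 = 8.79.
Minimum servers needed: c = 9.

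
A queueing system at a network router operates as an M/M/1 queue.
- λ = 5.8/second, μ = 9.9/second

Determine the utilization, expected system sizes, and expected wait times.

Step 1: ρ = λ/μ = 5.8/9.9 = 0.5859
Step 2: L = λ/(μ-λ) = 5.8/4.10 = 1.4146
Step 3: Lq = λ²/(μ(μ-λ)) = 33.64/(9.9×4.10) = 0.8288
Step 4: W = 1/(μ-λ) = 1/4.10 = 0.2439
Step 5: Wq = λ/(μ(μ-λ)) = 5.8/(9.9×4.10) = 0.1429
Step 6: P(0) = 1-ρ = 0.4141
Verify: L = λW = 5.8×0.2439 = 1.4146 ✔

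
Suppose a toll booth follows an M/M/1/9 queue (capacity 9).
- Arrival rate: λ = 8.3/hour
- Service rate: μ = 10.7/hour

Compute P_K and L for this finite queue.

ρ = λ/μ = 8.3/10.7 = 0.7757
P₀ = (1-ρ)/(1-ρ^(K+1)) = (1-0.7757)/(1-0.7757^10) = 0.2243/0.9211 = 0.2435
P_K = P₀×ρ^K = 0.2435 × 0.7757^9 = 0.2435 × 0.1017 = 0.02476
Blocking probability P_9 = 0.02476 (2.48%)
L = ρ[1 - (K+1)ρ^K + Kρ^(K+1)] / [(1-ρ)(1-ρ^(K+1))]
L = 0.7757 × (1 - 10×0.101682 + 9×0.0788747) / ((1 - 0.7757) × (1 - 0.0788747)) = 2.6020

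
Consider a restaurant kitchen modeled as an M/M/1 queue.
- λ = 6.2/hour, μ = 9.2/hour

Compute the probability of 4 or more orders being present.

ρ = λ/μ = 6.2/9.2 = 0.67391
P(N ≥ n) = ρⁿ
P(N ≥ 4) = 0.67391^4
P(N ≥ 4) = 0.2063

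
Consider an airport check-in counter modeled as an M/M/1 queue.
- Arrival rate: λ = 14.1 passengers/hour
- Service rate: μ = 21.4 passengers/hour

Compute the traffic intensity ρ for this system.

Server utilization: ρ = λ/μ
ρ = 14.1/21.4 = 0.6589
The server is busy 65.89% of the time.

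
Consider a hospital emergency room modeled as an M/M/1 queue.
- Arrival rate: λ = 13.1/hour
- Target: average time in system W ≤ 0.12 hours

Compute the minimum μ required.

For M/M/1: W = 1/(μ-λ)
Need W ≤ 0.12, so 1/(μ-λ) ≤ 0.12
μ - λ ≥ 1/0.12 = 8.3333
μ ≥ 13.1 + 8.3333 = 21.4333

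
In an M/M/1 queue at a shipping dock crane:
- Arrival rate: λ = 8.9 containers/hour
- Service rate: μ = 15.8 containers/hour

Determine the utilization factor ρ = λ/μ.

Server utilization: ρ = λ/μ
ρ = 8.9/15.8 = 0.5633
The server is busy 56.33% of the time.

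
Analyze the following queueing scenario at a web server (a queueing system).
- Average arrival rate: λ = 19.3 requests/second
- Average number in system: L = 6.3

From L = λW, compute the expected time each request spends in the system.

Little's Law: L = λW, so W = L/λ
W = 6.3/19.3 = 0.3264 seconds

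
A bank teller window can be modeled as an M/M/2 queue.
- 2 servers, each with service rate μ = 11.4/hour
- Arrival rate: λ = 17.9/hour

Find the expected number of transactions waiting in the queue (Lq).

Traffic intensity: ρ = λ/(cμ) = 17.9/(2×11.4) = 0.7851
Since ρ = 0.7851 < 1, system is stable.
Offered load a = λ/μ = cρ = 17.9/11.4 = 1.5702
P₀ = [ Σₙ₌₀^1 aⁿ/n! + a^2/(2!(1-ρ)) ]⁻¹
Σ = a^0/0! + a^1/1! = 1.0000 + 1.5702 = 2.5702
a^2/(2!(1-ρ)) = 2.465451/(2 × 0.2149123) = 5.7359
P₀ = 1/(2.5702 + 5.7359) = 0.1204
Lq = P₀·a^2·ρ / (2!(1-ρ)²) = 0.12039 × 2.4655 × 0.78509 / (2 × 0.046187) = 2.5227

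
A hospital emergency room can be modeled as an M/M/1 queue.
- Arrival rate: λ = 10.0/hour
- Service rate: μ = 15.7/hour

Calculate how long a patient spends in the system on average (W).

First, compute utilization: ρ = λ/μ = 10.0/15.7 = 0.6369
For M/M/1: W = 1/(μ-λ)
W = 1/(15.7-10.0) = 1/5.70
W = 0.1754 hours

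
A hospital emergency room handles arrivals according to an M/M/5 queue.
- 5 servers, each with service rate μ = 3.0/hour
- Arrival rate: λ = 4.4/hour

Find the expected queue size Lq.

Traffic intensity: ρ = λ/(cμ) = 4.4/(5×3.0) = 0.2933
Since ρ = 0.2933 < 1, system is stable.
Offered load a = λ/μ = cρ = 4.4/3.0 = 1.4667
P₀ = [ Σₙ₌₀^4 aⁿ/n! + a^5/(5!(1-ρ)) ]⁻¹
Σ = a^0/0! + a^1/1! + a^2/2! + a^3/3! + a^4/4! = 1.0000 + 1.4667 + 1.0756 + 0.5258 + 0.1928 = 4.2609
a^5/(5!(1-ρ)) = 6.7867/(120 × 0.7067) = 0.08003
P₀ = 1/(4.2609 + 0.08003) = 0.2304
Lq = P₀·a^5·ρ / (5!(1-ρ)²) = 0.2304 × 6.7867 × 0.2933 / (120 × 0.4994) = 0.007653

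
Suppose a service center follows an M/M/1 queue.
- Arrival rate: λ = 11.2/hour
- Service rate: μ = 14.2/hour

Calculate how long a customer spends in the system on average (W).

First, compute utilization: ρ = λ/μ = 11.2/14.2 = 0.7887
For M/M/1: W = 1/(μ-λ)
W = 1/(14.2-11.2) = 1/3.00
W = 0.3333 hours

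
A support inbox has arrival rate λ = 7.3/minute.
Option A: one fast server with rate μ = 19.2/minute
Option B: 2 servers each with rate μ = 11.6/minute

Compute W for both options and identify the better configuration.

Option A: single server μ = 19.2 (M/M/1)
  ρ_A = 7.3/19.2 = 0.3802
  W_A = 1/(μ-λ) = 1/(19.2-7.3) = 1/11.90 = 0.08403

Option B: 2 servers μ = 11.6 (M/M/2)
  ρ_B = λ/(cμ) = 7.3/(2×11.6) = 0.3147
  Offered load a = λ/μ = cρ = 7.3/11.6 = 0.6293
  P₀ = [ Σₙ₌₀^1 aⁿ/n! + a^2/(2!(1-ρ)) ]⁻¹
  Σ = a^0/0! + a^1/1! = 1.0000 + 0.6293 = 1.6293
  a^2/(2!(1-ρ)) = 0.3960/(2 × 0.6853) = 0.2889
  P₀ = 1/(1.6293 + 0.2889) = 0.5213
  Lq = P₀·a^2·ρ / (2!(1-ρ)²) = 0.52131 × 0.39603 × 0.31466 / (2 × 0.46970) = 0.06915
  Wq_B = Lq/λ = 0.06915/7.3 = 0.009473
  W_B = Wq_B + 1/μ = 0.009473 + 0.08621 = 0.09568

Since W_A = 0.08403 < W_B = 0.09568, Option A (single fast server) has the shorter time in system.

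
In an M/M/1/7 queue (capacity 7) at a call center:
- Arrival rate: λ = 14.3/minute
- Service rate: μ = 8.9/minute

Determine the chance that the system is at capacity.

ρ = λ/μ = 14.3/8.9 = 1.60674
P₀ = (1-ρ)/(1-ρ^(K+1)) = (1-1.60674)/(1-1.60674^8) = -0.6067/-43.4186 = 0.01397
P_K = P₀×ρ^K = 0.013974 × 1.60674^7 = 0.013974 × 27.6452 = 0.3863
Blocking probability = 38.63%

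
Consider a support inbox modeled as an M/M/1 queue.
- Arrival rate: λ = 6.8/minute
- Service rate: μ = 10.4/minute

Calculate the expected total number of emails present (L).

ρ = λ/μ = 6.8/10.4 = 0.6538
For M/M/1: L = λ/(μ-λ)
L = 6.8/(10.4-6.8) = 6.8/3.60
L = 1.8889 emails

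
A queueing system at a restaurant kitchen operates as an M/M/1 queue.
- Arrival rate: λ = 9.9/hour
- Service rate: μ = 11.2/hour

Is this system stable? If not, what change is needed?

Stability requires ρ = λ/(cμ) < 1
ρ = 9.9/(1 × 11.2) = 9.9/11.20 = 0.8839
Since 0.8839 < 1, the system is STABLE.
The server is busy 88.39% of the time.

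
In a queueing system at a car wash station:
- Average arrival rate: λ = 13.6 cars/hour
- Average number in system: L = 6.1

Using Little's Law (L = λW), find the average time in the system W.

Little's Law: L = λW, so W = L/λ
W = 6.1/13.6 = 0.4485 hours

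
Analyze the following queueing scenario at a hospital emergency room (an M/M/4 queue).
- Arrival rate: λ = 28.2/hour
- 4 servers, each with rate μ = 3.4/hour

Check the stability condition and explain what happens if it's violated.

Stability requires ρ = λ/(cμ) < 1
ρ = 28.2/(4 × 3.4) = 28.2/13.60 = 2.0735
Since 2.0735 ≥ 1, the system is UNSTABLE.
Need c > λ/μ = 28.2/3.4 = 8.29.
Minimum servers needed: c = 9.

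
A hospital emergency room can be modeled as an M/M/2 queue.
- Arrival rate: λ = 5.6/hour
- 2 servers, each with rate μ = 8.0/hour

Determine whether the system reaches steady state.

Stability requires ρ = λ/(cμ) < 1
ρ = 5.6/(2 × 8.0) = 5.6/16.00 = 0.3500
Since 0.3500 < 1, the system is STABLE.
The servers are busy 35.00% of the time.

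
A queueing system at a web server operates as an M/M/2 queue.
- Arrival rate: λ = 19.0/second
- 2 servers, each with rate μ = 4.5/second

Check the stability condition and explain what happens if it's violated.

Stability requires ρ = λ/(cμ) < 1
ρ = 19.0/(2 × 4.5) = 19.0/9.00 = 2.1111
Since 2.1111 ≥ 1, the system is UNSTABLE.
Need c > λ/μ = 19.0/4.5 = 4.22.
Minimum servers needed: c = 5.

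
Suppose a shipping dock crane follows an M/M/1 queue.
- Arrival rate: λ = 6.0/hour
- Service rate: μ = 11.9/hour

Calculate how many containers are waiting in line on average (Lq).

ρ = λ/μ = 6.0/11.9 = 0.5042
For M/M/1: Lq = λ²/(μ(μ-λ))
Lq = 36.00/(11.9 × 5.90)
Lq = 0.5127 containers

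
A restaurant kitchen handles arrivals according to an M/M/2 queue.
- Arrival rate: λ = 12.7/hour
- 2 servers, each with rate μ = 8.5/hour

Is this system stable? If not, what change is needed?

Stability requires ρ = λ/(cμ) < 1
ρ = 12.7/(2 × 8.5) = 12.7/17.00 = 0.7471
Since 0.7471 < 1, the system is STABLE.
The servers are busy 74.71% of the time.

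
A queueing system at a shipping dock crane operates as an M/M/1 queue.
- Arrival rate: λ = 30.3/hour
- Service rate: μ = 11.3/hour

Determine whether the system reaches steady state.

Stability requires ρ = λ/(cμ) < 1
ρ = 30.3/(1 × 11.3) = 30.3/11.30 = 2.6814
Since 2.6814 ≥ 1, the system is UNSTABLE.
Queue grows without bound. Need μ > λ = 30.3.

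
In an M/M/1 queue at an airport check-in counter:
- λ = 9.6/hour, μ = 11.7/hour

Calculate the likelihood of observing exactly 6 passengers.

ρ = λ/μ = 9.6/11.7 = 0.8205
P(n) = (1-ρ)ρⁿ
P(6) = (1-0.8205) × 0.8205^6
P(6) = 0.1795 × 0.3051
P(6) = 0.05477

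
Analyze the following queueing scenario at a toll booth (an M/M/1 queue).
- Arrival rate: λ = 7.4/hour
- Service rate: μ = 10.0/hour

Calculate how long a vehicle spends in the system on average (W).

First, compute utilization: ρ = λ/μ = 7.4/10.0 = 0.7400
For M/M/1: W = 1/(μ-λ)
W = 1/(10.0-7.4) = 1/2.60
W = 0.3846 hours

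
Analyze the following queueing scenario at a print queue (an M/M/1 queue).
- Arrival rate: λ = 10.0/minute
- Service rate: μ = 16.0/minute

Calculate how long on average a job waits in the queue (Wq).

First, compute utilization: ρ = λ/μ = 10.0/16.0 = 0.6250
For M/M/1: Wq = λ/(μ(μ-λ))
Wq = 10.0/(16.0 × (16.0-10.0))
Wq = 10.0/(16.0 × 6.00)
Wq = 0.1042 minutes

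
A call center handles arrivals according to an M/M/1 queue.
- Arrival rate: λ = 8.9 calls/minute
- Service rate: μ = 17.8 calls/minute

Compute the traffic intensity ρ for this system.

Server utilization: ρ = λ/μ
ρ = 8.9/17.8 = 0.5000
The server is busy 50.00% of the time.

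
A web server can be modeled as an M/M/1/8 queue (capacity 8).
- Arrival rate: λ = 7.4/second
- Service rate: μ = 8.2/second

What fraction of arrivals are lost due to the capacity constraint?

ρ = λ/μ = 7.4/8.2 = 0.90244
P₀ = (1-ρ)/(1-ρ^(K+1)) = (1-0.90244)/(1-0.90244^9) = 0.09756/0.6030 = 0.1618
P_K = P₀×ρ^K = 0.16178 × 0.90244^8 = 0.16178 × 0.43989 = 0.07117
Blocking probability = 7.12%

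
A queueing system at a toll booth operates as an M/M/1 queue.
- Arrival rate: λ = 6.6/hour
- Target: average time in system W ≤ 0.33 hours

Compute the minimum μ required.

For M/M/1: W = 1/(μ-λ)
Need W ≤ 0.33, so 1/(μ-λ) ≤ 0.33
μ - λ ≥ 1/0.33 = 3.0303
μ ≥ 6.6 + 3.0303 = 9.6303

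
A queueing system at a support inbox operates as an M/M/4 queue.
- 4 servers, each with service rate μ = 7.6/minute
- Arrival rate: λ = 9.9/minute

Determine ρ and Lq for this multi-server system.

Traffic intensity: ρ = λ/(cμ) = 9.9/(4×7.6) = 0.3257
Since ρ = 0.3257 < 1, system is stable.
Offered load a = λ/μ = cρ = 9.9/7.6 = 1.3026
P₀ = [ Σₙ₌₀^3 aⁿ/n! + a^4/(4!(1-ρ)) ]⁻¹
Σ = a^0/0! + a^1/1! + a^2/2! + a^3/3! = 1.000000 + 1.302632 + 0.8484245 + 0.3683949 = 3.5195
a^4/(4!(1-ρ)) = 2.8793/(24 × 0.6743) = 0.1779
P₀ = 1/(3.5195 + 0.1779) = 0.2705
Lq = P₀·a^4·ρ / (4!(1-ρ)²) = 0.27046 × 2.8793 × 0.32566 / (24 × 0.45474) = 0.02324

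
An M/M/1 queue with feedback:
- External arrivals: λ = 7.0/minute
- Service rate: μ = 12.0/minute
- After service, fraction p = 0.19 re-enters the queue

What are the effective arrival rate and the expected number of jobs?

Effective arrival rate: λ_eff = λ/(1-p) = 7.0/(1-0.19) = 7.0/0.81 = 8.641975
ρ = λ_eff/μ = 8.641975/12.0 = 0.72016
L = ρ/(1-ρ) = 0.72016/(1-0.72016) = 2.5735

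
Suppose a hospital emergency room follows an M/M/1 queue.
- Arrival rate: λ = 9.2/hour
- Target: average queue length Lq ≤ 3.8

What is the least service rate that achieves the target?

For M/M/1: Lq = λ²/(μ(μ-λ))
Need Lq ≤ 3.8, i.e. μ(μ-λ) ≥ λ²/3.8
μ² - 9.2μ - 84.64/3.8 ≥ 0  →  μ² - 9.2μ - 22.27368 ≥ 0
Quadratic formula (positive root): μ = [λ + √(λ² + 4×22.27368)]/2
Discriminant: 84.64 + 4×22.27368 = 173.7347, √173.7347 = 13.1808
μ ≥ (9.2 + 13.1808)/2 = 11.1904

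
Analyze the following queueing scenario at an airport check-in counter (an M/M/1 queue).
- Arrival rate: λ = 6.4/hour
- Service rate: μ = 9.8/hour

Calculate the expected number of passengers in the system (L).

ρ = λ/μ = 6.4/9.8 = 0.6531
For M/M/1: L = λ/(μ-λ)
L = 6.4/(9.8-6.4) = 6.4/3.40
L = 1.8824 passengers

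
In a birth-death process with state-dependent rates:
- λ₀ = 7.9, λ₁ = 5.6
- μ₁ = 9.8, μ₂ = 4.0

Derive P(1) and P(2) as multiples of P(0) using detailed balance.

Balance equations:
State 0: λ₀P₀ = μ₁P₁ → P₁ = (λ₀/μ₁)P₀ = (7.9/9.8)P₀ = 0.8061P₀
State 1: P₂ = (λ₀λ₁)/(μ₁μ₂)P₀ = (7.9×5.6)/(9.8×4.0)P₀ = 1.1286P₀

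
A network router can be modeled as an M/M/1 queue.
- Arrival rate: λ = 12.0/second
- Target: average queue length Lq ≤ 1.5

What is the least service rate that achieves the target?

For M/M/1: Lq = λ²/(μ(μ-λ))
Need Lq ≤ 1.5, i.e. μ(μ-λ) ≥ λ²/1.5
μ² - 12.0μ - 144.00/1.5 ≥ 0  →  μ² - 12.0μ - 96.0000 ≥ 0
Quadratic formula (positive root): μ = [λ + √(λ² + 4×96.0000)]/2
Discriminant: 144.00 + 4×96.0000 = 528.0000, √528.0000 = 22.97825
μ ≥ (12.0 + 22.97825)/2 = 17.4891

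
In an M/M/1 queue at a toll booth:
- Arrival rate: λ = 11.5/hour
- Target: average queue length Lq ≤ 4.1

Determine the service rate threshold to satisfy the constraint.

For M/M/1: Lq = λ²/(μ(μ-λ))
Need Lq ≤ 4.1, i.e. μ(μ-λ) ≥ λ²/4.1
μ² - 11.5μ - 132.25/4.1 ≥ 0  →  μ² - 11.5μ - 32.2561 ≥ 0
Quadratic formula (positive root): μ = [λ + √(λ² + 4×32.2561)]/2
Discriminant: 132.25 + 4×32.2561 = 261.2744, √261.2744 = 16.1640
μ ≥ (11.5 + 16.1640)/2 = 13.8320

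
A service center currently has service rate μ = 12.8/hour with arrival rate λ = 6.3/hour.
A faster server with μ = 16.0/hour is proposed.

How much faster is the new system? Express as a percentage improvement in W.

System 1: ρ₁ = 6.3/12.8 = 0.4922, W₁ = 1/(12.8-6.3) = 0.15385
System 2: ρ₂ = 6.3/16.0 = 0.3937, W₂ = 1/(16.0-6.3) = 0.10309
Improvement: (W₁-W₂)/W₁ = (0.15385-0.10309)/0.15385 = 32.99%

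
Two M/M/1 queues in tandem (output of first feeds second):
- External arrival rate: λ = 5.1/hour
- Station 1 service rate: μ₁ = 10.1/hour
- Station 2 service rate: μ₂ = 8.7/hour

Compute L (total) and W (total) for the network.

By Jackson's theorem, each station behaves as independent M/M/1.
Station 1: ρ₁ = 5.1/10.1 = 0.5050, L₁ = ρ₁/(1-ρ₁) = λ/(μ₁-λ) = 5.1/5.00 = 1.0200
Station 2: ρ₂ = 5.1/8.7 = 0.5862, L₂ = ρ₂/(1-ρ₂) = λ/(μ₂-λ) = 5.1/3.60 = 1.4167
Total: L = L₁ + L₂ = 1.0200 + 1.4167 = 2.4367
W = L/λ = 2.4367/5.1 = 0.4778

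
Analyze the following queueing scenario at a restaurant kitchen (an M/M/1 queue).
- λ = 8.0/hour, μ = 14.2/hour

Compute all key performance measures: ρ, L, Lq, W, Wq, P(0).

Step 1: ρ = λ/μ = 8.0/14.2 = 0.5634
Step 2: L = λ/(μ-λ) = 8.0/6.20 = 1.2903
Step 3: Lq = λ²/(μ(μ-λ)) = 64.00/(14.2×6.20) = 0.7269
Step 4: W = 1/(μ-λ) = 1/6.20 = 0.16129
Step 5: Wq = λ/(μ(μ-λ)) = 8.0/(14.2×6.20) = 0.09087
Step 6: P(0) = 1-ρ = 0.4366
Verify: L = λW = 8.0×0.16129 = 1.2903 ✔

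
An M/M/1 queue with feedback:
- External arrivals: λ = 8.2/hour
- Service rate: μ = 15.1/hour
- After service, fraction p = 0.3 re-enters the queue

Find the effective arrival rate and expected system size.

Effective arrival rate: λ_eff = λ/(1-p) = 8.2/(1-0.3) = 8.2/0.70 = 11.7143
ρ = λ_eff/μ = 11.7143/15.1 = 0.77578
L = ρ/(1-ρ) = 0.77578/(1-0.77578) = 3.4599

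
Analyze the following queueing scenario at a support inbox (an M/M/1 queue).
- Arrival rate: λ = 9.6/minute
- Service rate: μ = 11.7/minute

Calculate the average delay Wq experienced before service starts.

First, compute utilization: ρ = λ/μ = 9.6/11.7 = 0.8205
For M/M/1: Wq = λ/(μ(μ-λ))
Wq = 9.6/(11.7 × (11.7-9.6))
Wq = 9.6/(11.7 × 2.10)
Wq = 0.3907 minutes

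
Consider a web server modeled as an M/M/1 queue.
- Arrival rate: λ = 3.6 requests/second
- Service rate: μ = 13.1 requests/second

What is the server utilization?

Server utilization: ρ = λ/μ
ρ = 3.6/13.1 = 0.2748
The server is busy 27.48% of the time.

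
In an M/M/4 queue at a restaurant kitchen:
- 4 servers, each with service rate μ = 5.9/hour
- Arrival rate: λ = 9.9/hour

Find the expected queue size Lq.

Traffic intensity: ρ = λ/(cμ) = 9.9/(4×5.9) = 0.4195
Since ρ = 0.4195 < 1, system is stable.
Offered load a = λ/μ = cρ = 9.9/5.9 = 1.6780
P₀ = [ Σₙ₌₀^3 aⁿ/n! + a^4/(4!(1-ρ)) ]⁻¹
Σ = a^0/0! + a^1/1! + a^2/2! + a^3/3! = 1.0000 + 1.6780 + 1.4078 + 0.7874 = 4.8732
a^4/(4!(1-ρ)) = 7.9274/(24 × 0.5805) = 0.5690
P₀ = 1/(4.87316 + 0.569001) = 0.1838
Lq = P₀·a^4·ρ / (4!(1-ρ)²) = 0.18375 × 7.9274 × 0.41949 / (24 × 0.33699) = 0.07555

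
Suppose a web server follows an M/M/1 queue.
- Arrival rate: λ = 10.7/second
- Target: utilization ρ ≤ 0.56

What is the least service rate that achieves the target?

ρ = λ/μ, so μ = λ/ρ
μ ≥ 10.7/0.56 = 19.1071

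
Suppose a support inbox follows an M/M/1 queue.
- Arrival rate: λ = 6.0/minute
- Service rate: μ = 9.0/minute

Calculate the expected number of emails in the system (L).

ρ = λ/μ = 6.0/9.0 = 0.6667
For M/M/1: L = λ/(μ-λ)
L = 6.0/(9.0-6.0) = 6.0/3.00
L = 2.0000 emails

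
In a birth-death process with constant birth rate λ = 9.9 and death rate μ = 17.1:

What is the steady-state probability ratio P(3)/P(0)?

For constant rates: P(n)/P(0) = (λ/μ)^n
P(3)/P(0) = (9.9/17.1)^3 = 0.57895^3 = 0.1941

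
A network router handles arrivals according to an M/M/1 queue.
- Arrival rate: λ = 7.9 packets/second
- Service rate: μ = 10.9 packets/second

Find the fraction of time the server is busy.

Server utilization: ρ = λ/μ
ρ = 7.9/10.9 = 0.7248
The server is busy 72.48% of the time.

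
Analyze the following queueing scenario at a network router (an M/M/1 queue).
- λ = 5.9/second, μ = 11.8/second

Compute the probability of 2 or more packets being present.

ρ = λ/μ = 5.9/11.8 = 0.5000
P(N ≥ n) = ρⁿ
P(N ≥ 2) = 0.5000^2
P(N ≥ 2) = 0.2500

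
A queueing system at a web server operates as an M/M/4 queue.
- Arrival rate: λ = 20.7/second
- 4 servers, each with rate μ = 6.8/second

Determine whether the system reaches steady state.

Stability requires ρ = λ/(cμ) < 1
ρ = 20.7/(4 × 6.8) = 20.7/27.20 = 0.7610
Since 0.7610 < 1, the system is STABLE.
The servers are busy 76.10% of the time.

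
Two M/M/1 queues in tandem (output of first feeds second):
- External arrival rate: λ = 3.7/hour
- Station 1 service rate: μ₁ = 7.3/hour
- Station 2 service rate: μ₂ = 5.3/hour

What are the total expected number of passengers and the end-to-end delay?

By Jackson's theorem, each station behaves as independent M/M/1.
Station 1: ρ₁ = 3.7/7.3 = 0.5068, L₁ = ρ₁/(1-ρ₁) = λ/(μ₁-λ) = 3.7/3.60 = 1.0278
Station 2: ρ₂ = 3.7/5.3 = 0.6981, L₂ = ρ₂/(1-ρ₂) = λ/(μ₂-λ) = 3.7/1.60 = 2.3125
Total: L = L₁ + L₂ = 1.0278 + 2.3125 = 3.3403
W = L/λ = 3.3403/3.7 = 0.9028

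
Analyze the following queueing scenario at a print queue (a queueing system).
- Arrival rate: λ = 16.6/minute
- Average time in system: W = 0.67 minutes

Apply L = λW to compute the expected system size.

Little's Law: L = λW
L = 16.6 × 0.67 = 11.1220 jobs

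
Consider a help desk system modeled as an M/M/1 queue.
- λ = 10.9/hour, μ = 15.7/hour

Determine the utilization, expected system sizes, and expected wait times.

Step 1: ρ = λ/μ = 10.9/15.7 = 0.6943
Step 2: L = λ/(μ-λ) = 10.9/4.80 = 2.2708
Step 3: Lq = λ²/(μ(μ-λ)) = 118.81/(15.7×4.80) = 1.5766
Step 4: W = 1/(μ-λ) = 1/4.80 = 0.20833
Step 5: Wq = λ/(μ(μ-λ)) = 10.9/(15.7×4.80) = 0.1446
Step 6: P(0) = 1-ρ = 0.3057
Verify: L = λW = 10.9×0.20833 = 2.2708 ✔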